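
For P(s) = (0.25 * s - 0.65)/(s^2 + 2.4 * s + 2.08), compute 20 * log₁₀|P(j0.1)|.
Substitute s = j*0.1: P(j0.1) = -0.308463 + 0.0478411j.
|P(j0.1)| = sqrt(Re² + Im²) = 0.3122.
20*log₁₀(0.3122) = -10.11 dB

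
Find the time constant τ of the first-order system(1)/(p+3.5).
First-order system: τ = -1/pole. Pole = -3.5. τ = -1/(-3.5) = 0.2857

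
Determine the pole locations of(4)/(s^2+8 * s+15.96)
Set denominator = 0: s^2 + 8*s + 15.96 = (s + 4.2)(s + 3.8) = 0 → Poles: -3.8, -4.2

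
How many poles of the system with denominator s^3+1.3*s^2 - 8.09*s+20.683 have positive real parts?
s^3 + 1.3*s^2 - 8.09*s + 20.683 = (s + 4.3)(s^2 - 3*s + 4.81). Poles: -4.3, 1.5 + 1.6j, 1.5 - 1.6j. RHP poles (Re>0): 2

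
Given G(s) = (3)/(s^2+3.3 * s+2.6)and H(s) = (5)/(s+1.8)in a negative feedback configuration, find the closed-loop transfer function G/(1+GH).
Closed-loop T = G/(1+GH).
Numerator: G_num * H_den = 3*s + 5.4.
Denominator: G_den * H_den + G_num * H_num = (s^3 + 5.1*s^2 + 8.54*s + 4.68) + (15) = s^3 + 5.1*s^2 + 8.54*s + 19.68.
T(s) = (3*s + 5.4)/(s^3 + 5.1*s^2 + 8.54*s + 19.68)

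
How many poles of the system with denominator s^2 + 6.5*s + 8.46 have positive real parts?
s^2 + 6.5*s + 8.46 = (s + 1.8)(s + 4.7). Poles: -1.8, -4.7. RHP poles (Re>0): 0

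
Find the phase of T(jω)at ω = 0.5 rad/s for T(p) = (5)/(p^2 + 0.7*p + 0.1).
Substitute p = j*0.5: T(j0.5) = -5.17241 - 12.069j.
∠T(j0.5) = atan2(Im, Re) = atan2(-12.069, -5.17241) = -113.20°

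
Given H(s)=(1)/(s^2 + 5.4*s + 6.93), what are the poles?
Set denominator = 0: s^2 + 5.4*s + 6.93 = (s + 3.3)(s + 2.1) = 0 → Poles: -2.1, -3.3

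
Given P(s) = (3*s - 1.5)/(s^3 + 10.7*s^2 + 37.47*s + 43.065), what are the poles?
Set denominator = 0: s^3 + 10.7*s^2 + 37.47*s + 43.065 = (s + 2.9)(s + 4.5)(s + 3.3) = 0 → Poles: -2.9, -3.3, -4.5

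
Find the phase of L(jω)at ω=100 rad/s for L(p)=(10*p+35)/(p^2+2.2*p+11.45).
Substitute p = j*100: L(j100) = -0.00129834 - 0.100143j.
∠L(j100) = atan2(Im, Re) = atan2(-0.100143, -0.00129834) = -90.74°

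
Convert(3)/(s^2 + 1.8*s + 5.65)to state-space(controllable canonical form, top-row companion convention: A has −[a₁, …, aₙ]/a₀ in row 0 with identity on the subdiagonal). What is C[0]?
Reachable canonical form: C = numerator coefficients (right-aligned, zero-padded to length n).
num = 3, C = [[0, 3]].
C[0] = 0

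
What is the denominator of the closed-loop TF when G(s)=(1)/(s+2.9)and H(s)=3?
Characteristic poly = G_den * H_den + G_num * H_num = (s + 2.9) + (3) = s + 5.9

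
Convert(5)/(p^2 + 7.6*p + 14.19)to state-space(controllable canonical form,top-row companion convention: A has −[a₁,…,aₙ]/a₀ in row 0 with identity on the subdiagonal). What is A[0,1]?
Reachable canonical form for den = p^2 + 7.6*p + 14.19: top row of A = -[a₁,a₂,...,aₙ]/a₀, ones on the subdiagonal, zeros elsewhere.
A = [[-7.6, -14.19], [1, 0]].
A[0,1] = -14.19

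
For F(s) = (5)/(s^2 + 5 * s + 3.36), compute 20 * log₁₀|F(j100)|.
Substitute s = j*100: F(j100) = -0.00049892 - 2.49544e-05j.
|F(j100)| = sqrt(Re² + Im²) = 0.0004995.
20*log₁₀(0.0004995) = -66.03 dB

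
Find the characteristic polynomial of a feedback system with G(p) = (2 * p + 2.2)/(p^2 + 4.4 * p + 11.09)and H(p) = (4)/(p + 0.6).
Characteristic poly = G_den * H_den + G_num * H_num = (p^3 + 5*p^2 + 13.73*p + 6.654) + (8*p + 8.8) = p^3 + 5*p^2 + 21.73*p + 15.454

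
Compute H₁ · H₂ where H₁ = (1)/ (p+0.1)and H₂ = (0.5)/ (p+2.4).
Series: H = H₁ · H₂ = (n₁·n₂)/(d₁·d₂).
Num: n₁·n₂ = 0.5. Den: d₁·d₂ = p^2 + 2.5*p + 0.24.
H(p) = (0.5)/(p^2 + 2.5*p + 0.24)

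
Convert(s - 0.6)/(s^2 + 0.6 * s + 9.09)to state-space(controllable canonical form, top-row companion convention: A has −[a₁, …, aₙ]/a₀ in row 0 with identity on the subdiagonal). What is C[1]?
Reachable canonical form: C = numerator coefficients (right-aligned, zero-padded to length n).
num = s - 0.6, C = [[1, -0.6]].
C[1] = -0.6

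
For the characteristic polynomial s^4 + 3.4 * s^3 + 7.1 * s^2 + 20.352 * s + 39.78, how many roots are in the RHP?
s^4 + 3.4*s^3 + 7.1*s^2 + 20.352*s + 39.78 = (s^2 - 1.2*s + 6.12)(s^2 + 4.6*s + 6.5). Poles: -2.3 + 1.1j, -2.3 - 1.1j, 0.6 + 2.4j, 0.6 - 2.4j. RHP poles (Re>0): 2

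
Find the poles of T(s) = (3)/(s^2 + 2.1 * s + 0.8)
Set denominator = 0: s^2 + 2.1*s + 0.8 = (s + 1.6)(s + 0.5) = 0 → Poles: -0.5, -1.6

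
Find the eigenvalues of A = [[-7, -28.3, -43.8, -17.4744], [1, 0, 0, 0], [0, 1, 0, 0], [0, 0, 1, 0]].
Eigenvalues solve det(λI - A) = 0.
Characteristic polynomial: λ^4 + 7*λ^3 + 28.3*λ^2 + 43.8*λ + 17.4744 = 0.
Factor: (λ + 1.8)(λ + 0.6)(λ^2 + 4.6*λ + 16.18) = 0.
Roots: -0.6, -1.8, -2.3 + 3.3j, -2.3 - 3.3j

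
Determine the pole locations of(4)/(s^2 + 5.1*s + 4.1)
Set denominator = 0: s^2 + 5.1*s + 4.1 = (s + 4.1)(s + 1) = 0 → Poles: -1, -4.1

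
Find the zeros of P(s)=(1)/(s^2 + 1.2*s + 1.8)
Numerator is a nonzero constant (1) → Zeros: none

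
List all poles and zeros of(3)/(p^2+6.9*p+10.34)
Set denominator = 0: p^2 + 6.9*p + 10.34 = (p + 2.2)(p + 4.7) = 0 → Poles: -2.2, -4.7
Numerator is a nonzero constant (3) → Zeros: none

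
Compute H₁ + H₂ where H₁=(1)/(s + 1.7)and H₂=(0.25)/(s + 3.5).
Parallel: H = H₁ + H₂ = (n₁·d₂ + n₂·d₁)/(d₁·d₂).
n₁·d₂ = s + 3.5. n₂·d₁ = 0.25*s + 0.425. Sum = 1.25*s + 3.925. d₁·d₂ = s^2 + 5.2*s + 5.95.
H(s) = (1.25*s + 3.925)/(s^2 + 5.2*s + 5.95)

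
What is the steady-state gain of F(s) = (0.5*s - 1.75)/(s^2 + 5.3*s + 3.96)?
DC gain = F(0) = num(0)/den(0) = -1.75/3.96 = -0.4419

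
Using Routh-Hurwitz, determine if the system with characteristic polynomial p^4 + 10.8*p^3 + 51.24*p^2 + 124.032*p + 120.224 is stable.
Routh array:
p^4: [1, 51.24, 120.224]; p^3: [10.8, 124.032]; p^2: [39.7556, 120.224]; p^1: [91.3719]; p^0: [120.224]
First column: [1, 10.8, 39.7556, 91.3719, 120.224]. Sign changes = 0.
Yes, stable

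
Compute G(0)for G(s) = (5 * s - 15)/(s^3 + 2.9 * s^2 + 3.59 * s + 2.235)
DC gain = G(0) = num(0)/den(0) = -15/2.235 = -6.711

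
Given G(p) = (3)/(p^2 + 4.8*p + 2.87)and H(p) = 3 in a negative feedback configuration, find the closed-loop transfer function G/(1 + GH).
Closed-loop T = G/(1+GH).
Numerator: G_num * H_den = 3.
Denominator: G_den * H_den + G_num * H_num = (p^2 + 4.8*p + 2.87) + (9) = p^2 + 4.8*p + 11.87.
T(p) = (3)/(p^2 + 4.8*p + 11.87)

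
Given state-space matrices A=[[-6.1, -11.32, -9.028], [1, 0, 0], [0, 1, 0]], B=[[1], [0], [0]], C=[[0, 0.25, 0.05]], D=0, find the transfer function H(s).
H(s) = C(sI - A)⁻¹B + D.
Characteristic polynomial det(sI - A) = s^3 + 6.1*s^2 + 11.32*s + 9.028.
Numerator from C·adj(sI-A)·B + D·det(sI-A) = 0.25*s + 0.05.
H(s) = (0.25*s + 0.05)/(s^3 + 6.1*s^2 + 11.32*s + 9.028)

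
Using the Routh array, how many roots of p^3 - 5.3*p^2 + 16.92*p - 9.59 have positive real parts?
Routh array:
p^3: [1, 16.92]; p^2: [-5.3, -9.59]; p^1: [15.1106]; p^0: [-9.59]
First column: [1, -5.3, 15.1106, -9.59]. Sign changes = RHP roots = 3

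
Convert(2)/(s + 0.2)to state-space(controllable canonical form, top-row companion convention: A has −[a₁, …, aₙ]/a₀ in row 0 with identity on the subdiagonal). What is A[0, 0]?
Reachable canonical form for den = s + 0.2: top row of A = -[a₁,a₂,...,aₙ]/a₀, ones on the subdiagonal, zeros elsewhere.
A = [[-0.2]].
A[0,0] = -0.2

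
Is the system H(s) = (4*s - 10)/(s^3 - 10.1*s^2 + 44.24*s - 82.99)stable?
Denominator: s^3 - 10.1*s^2 + 44.24*s - 82.99 = (s - 4.3)(s^2 - 5.8*s + 19.3). Poles: 2.9 + 3.3j, 2.9 - 3.3j, 4.3. All Re(p)<0: No (unstable)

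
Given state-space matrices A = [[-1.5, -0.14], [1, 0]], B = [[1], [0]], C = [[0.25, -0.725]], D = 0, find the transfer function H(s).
H(s) = C(sI - A)⁻¹B + D.
Characteristic polynomial det(sI - A) = s^2 + 1.5*s + 0.14.
Numerator from C·adj(sI-A)·B + D·det(sI-A) = 0.25*s - 0.725.
H(s) = (0.25*s - 0.725)/(s^2 + 1.5*s + 0.14)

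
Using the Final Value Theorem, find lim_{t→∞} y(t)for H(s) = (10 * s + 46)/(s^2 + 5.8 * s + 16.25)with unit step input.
FVT: lim_{t→∞} y(t) = lim_{s→0} s*Y(s) where Y(s) = H(s)/s.
= lim_{s→0} H(s) = H(0) = num(0)/den(0) = 46/16.25 = 2.831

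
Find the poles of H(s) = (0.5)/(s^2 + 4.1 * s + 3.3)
Set denominator = 0: s^2 + 4.1*s + 3.3 = (s + 1.1)(s + 3) = 0 → Poles: -1.1, -3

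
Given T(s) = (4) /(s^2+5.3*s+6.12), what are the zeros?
Numerator is a nonzero constant (4) → Zeros: none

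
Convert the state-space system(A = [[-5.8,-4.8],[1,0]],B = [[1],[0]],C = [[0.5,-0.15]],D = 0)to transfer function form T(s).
T(s) = C(sI - A)⁻¹B + D.
Characteristic polynomial det(sI - A) = s^2 + 5.8*s + 4.8.
Numerator from C·adj(sI-A)·B + D·det(sI-A) = 0.5*s - 0.15.
T(s) = (0.5*s - 0.15)/(s^2 + 5.8*s + 4.8)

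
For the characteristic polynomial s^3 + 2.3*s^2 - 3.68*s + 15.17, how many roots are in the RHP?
s^3 + 2.3*s^2 - 3.68*s + 15.17 = (s + 4.1)(s^2 - 1.8*s + 3.7). Poles: -4.1, 0.9 + 1.7j, 0.9 - 1.7j. RHP poles (Re>0): 2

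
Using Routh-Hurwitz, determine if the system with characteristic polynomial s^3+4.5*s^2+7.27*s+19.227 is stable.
Routh array:
s^3: [1, 7.27]; s^2: [4.5, 19.227]; s^1: [2.99733]; s^0: [19.227]
First column: [1, 4.5, 2.99733, 19.227]. Sign changes = 0.
Yes, stable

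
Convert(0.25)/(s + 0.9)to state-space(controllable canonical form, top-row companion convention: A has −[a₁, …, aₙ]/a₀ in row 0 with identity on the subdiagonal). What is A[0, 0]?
Reachable canonical form for den = s + 0.9: top row of A = -[a₁,a₂,...,aₙ]/a₀, ones on the subdiagonal, zeros elsewhere.
A = [[-0.9]].
A[0,0] = -0.9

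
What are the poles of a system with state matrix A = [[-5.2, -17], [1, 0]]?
Eigenvalues solve det(λI - A) = 0.
Characteristic polynomial: λ^2 + 5.2*λ + 17 = 0.
Roots: -2.6 + 3.2j, -2.6 - 3.2j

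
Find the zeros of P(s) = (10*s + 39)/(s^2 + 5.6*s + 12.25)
Set numerator = 0: 10*s + 39 = 0 → Zeros: -3.9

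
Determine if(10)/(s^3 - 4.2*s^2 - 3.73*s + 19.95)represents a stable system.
Denominator: s^3 - 4.2*s^2 - 3.73*s + 19.95 = (s - 2.5)(s - 3.8)(s + 2.1). Poles: -2.1, 2.5, 3.8. All Re(p)<0: No (unstable)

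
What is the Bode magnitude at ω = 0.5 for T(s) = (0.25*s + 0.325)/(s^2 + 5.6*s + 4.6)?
Substitute s = j*0.5: T(j0.5) = 0.0659038 - 0.0136852j.
|T(j0.5)| = sqrt(Re² + Im²) = 0.06731.
20*log₁₀(0.06731) = -23.44 dB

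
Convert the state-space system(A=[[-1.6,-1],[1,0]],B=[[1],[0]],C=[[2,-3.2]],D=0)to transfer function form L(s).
L(s) = C(sI - A)⁻¹B + D.
Characteristic polynomial det(sI - A) = s^2 + 1.6*s + 1.
Numerator from C·adj(sI-A)·B + D·det(sI-A) = 2*s - 3.2.
L(s) = (2*s - 3.2)/(s^2 + 1.6*s + 1)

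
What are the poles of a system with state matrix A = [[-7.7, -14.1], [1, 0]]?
Eigenvalues solve det(λI - A) = 0.
Characteristic polynomial: λ^2 + 7.7*λ + 14.1 = 0.
Factor: (λ + 3)(λ + 4.7) = 0.
Roots: -3, -4.7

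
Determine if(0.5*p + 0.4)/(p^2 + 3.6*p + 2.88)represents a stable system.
Denominator: p^2 + 3.6*p + 2.88 = (p + 2.4)(p + 1.2). Poles: -1.2, -2.4. All Re(p)<0: Yes (stable)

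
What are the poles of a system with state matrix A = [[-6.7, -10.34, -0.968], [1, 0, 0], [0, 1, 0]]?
Eigenvalues solve det(λI - A) = 0.
Characteristic polynomial: λ^3 + 6.7*λ^2 + 10.34*λ + 0.968 = 0.
Factor: (λ + 0.1)(λ + 4.4)(λ + 2.2) = 0.
Roots: -0.1, -2.2, -4.4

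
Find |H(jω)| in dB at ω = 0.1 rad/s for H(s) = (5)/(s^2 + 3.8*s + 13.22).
Substitute s = j*0.1: H(j0.1) = 0.378188 - 0.010879j.
|H(j0.1)| = sqrt(Re² + Im²) = 0.3783.
20*log₁₀(0.3783) = -8.44 dB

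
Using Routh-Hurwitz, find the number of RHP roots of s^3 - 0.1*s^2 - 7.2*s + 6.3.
Routh array:
s^3: [1, -7.2]; s^2: [-0.1, 6.3]; s^1: [55.8]; s^0: [6.3]
First column: [1, -0.1, 55.8, 6.3]. Sign changes = RHP roots = 2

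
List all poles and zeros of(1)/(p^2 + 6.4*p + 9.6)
Set denominator = 0: p^2 + 6.4*p + 9.6 = (p + 2.4)(p + 4) = 0 → Poles: -2.4, -4
Numerator is a nonzero constant (1) → Zeros: none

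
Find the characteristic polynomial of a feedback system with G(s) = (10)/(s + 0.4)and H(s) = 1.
Characteristic poly = G_den * H_den + G_num * H_num = (s + 0.4) + (10) = s + 10.4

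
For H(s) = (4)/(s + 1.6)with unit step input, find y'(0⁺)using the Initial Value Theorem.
IVT: y'(0⁺) = lim_{s→∞} s²·Y(s) = lim_{s→∞} s·H(s).
deg(num) = 0, deg(den) = 1, relative degree = 1, so s·H(s) → (leading num)/(leading den) = 4/1 = 4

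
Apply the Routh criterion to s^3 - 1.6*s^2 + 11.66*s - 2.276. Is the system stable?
Routh array:
s^3: [1, 11.66]; s^2: [-1.6, -2.276]; s^1: [10.2375]; s^0: [-2.276]
First column: [1, -1.6, 10.2375, -2.276]. Sign changes = 3.
No, unstable (3 RHP root(s))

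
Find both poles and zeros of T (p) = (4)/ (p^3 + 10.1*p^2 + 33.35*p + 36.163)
Set denominator = 0: p^3 + 10.1*p^2 + 33.35*p + 36.163 = (p + 4.3)(p + 2.9)(p + 2.9) = 0 → Poles: -2.9, -2.9, -4.3
Numerator is a nonzero constant (4) → Zeros: none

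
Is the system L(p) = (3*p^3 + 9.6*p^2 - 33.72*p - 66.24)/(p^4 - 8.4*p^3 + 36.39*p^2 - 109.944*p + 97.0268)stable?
Denominator: p^4 - 8.4*p^3 + 36.39*p^2 - 109.944*p + 97.0268 = (p - 4.7)(p - 1.3)(p^2 - 2.4*p + 15.88). Poles: 1.2 + 3.8j, 1.2 - 3.8j, 1.3, 4.7. All Re(p)<0: No (unstable)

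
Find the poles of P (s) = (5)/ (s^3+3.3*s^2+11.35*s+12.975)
Set denominator = 0: s^3 + 3.3*s^2 + 11.35*s + 12.975 = (s + 1.5)(s^2 + 1.8*s + 8.65) = 0 → Poles: -0.9 + 2.8j, -0.9 - 2.8j, -1.5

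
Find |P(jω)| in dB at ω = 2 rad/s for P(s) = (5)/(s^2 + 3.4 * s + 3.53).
Substitute s = j*2: P(j2) = -0.0505802 - 0.731798j.
|P(j2)| = sqrt(Re² + Im²) = 0.7335.
20*log₁₀(0.7335) = -2.69 dB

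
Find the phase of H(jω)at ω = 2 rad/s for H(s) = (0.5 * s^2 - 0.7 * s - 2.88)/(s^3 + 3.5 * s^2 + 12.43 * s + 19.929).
Substitute s = j*2: H(j2) = -0.164482 + 0.231601j.
∠H(j2) = atan2(Im, Re) = atan2(0.231601, -0.164482) = 125.38°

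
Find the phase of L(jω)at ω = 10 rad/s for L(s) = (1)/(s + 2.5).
Substitute s = j*10: L(j10) = 0.0235294 - 0.0941176j.
∠L(j10) = atan2(Im, Re) = atan2(-0.0941176, 0.0235294) = -75.96°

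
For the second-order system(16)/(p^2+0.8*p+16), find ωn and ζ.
Standard form: ωn²/(p²+2ζωn·p+ωn²).
const=16=ωn² → ωn=4, p coeff=0.8=2ζωn → ζ=0.1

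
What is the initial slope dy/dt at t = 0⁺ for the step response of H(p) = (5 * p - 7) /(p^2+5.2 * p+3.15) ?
IVT: y'(0⁺) = lim_{p→∞} p²·Y(p) = lim_{p→∞} p·H(p).
deg(num) = 1, deg(den) = 2, relative degree = 1, so p·H(p) → (leading num)/(leading den) = 5/1 = 5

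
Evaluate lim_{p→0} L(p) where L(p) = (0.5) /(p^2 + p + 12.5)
DC gain = L(0) = num(0)/den(0) = 0.5/12.5 = 0.04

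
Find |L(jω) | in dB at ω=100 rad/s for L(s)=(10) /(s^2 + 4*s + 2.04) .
Substitute s = j*100: L(j100) = -0.000998606 - 3.99524e-05j.
|L(j100)| = sqrt(Re² + Im²) = 0.0009994.
20*log₁₀(0.0009994) = -60.01 dB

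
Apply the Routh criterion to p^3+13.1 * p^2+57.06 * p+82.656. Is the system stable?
Routh array:
p^3: [1, 57.06]; p^2: [13.1, 82.656]; p^1: [50.7504]; p^0: [82.656]
First column: [1, 13.1, 50.7504, 82.656]. Sign changes = 0.
Yes, stable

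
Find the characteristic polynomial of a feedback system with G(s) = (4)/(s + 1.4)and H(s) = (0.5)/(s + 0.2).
Characteristic poly = G_den * H_den + G_num * H_num = (s^2 + 1.6*s + 0.28) + (2) = s^2 + 1.6*s + 2.28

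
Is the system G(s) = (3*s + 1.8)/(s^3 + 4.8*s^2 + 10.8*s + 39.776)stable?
Denominator: s^3 + 4.8*s^2 + 10.8*s + 39.776 = (s + 4.4)(s^2 + 0.4*s + 9.04). Poles: -0.2 + 3j, -0.2 - 3j, -4.4. All Re(p)<0: Yes (stable)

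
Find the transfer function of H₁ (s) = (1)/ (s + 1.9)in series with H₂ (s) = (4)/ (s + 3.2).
Series: H = H₁ · H₂ = (n₁·n₂)/(d₁·d₂).
Num: n₁·n₂ = 4. Den: d₁·d₂ = s^2 + 5.1*s + 6.08.
H(s) = (4)/(s^2 + 5.1*s + 6.08)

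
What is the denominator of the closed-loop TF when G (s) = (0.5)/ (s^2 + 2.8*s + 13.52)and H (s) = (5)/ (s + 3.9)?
Characteristic poly = G_den * H_den + G_num * H_num = (s^3 + 6.7*s^2 + 24.44*s + 52.728) + (2.5) = s^3 + 6.7*s^2 + 24.44*s + 55.228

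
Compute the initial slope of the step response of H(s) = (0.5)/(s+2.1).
IVT: y'(0⁺) = lim_{s→∞} s²·Y(s) = lim_{s→∞} s·H(s).
deg(num) = 0, deg(den) = 1, relative degree = 1, so s·H(s) → (leading num)/(leading den) = 0.5/1 = 0.5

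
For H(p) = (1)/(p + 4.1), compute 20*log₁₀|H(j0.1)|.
Substitute p = j*0.1: H(j0.1) = 0.243757 - 0.0059453j.
|H(j0.1)| = sqrt(Re² + Im²) = 0.2438.
20*log₁₀(0.2438) = -12.26 dB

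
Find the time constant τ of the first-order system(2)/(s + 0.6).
First-order system: τ = -1/pole. Pole = -0.6. τ = -1/(-0.6) = 1.667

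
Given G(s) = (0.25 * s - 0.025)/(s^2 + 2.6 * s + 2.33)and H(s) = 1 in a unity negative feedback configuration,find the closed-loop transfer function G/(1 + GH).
Closed-loop T = G/(1+GH).
Numerator: G_num * H_den = 0.25*s - 0.025.
Denominator: G_den * H_den + G_num * H_num = (s^2 + 2.6*s + 2.33) + (0.25*s - 0.025) = s^2 + 2.85*s + 2.305.
T(s) = (0.25*s - 0.025)/(s^2 + 2.85*s + 2.305)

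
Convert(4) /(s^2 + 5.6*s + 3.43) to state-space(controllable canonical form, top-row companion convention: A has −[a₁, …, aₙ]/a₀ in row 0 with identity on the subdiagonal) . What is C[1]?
Reachable canonical form: C = numerator coefficients (right-aligned, zero-padded to length n).
num = 4, C = [[0, 4]].
C[1] = 4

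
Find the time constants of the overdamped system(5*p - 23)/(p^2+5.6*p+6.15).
Overdamped: real poles at -1.5, -4.1. τ = -1/pole → τ₁ = 0.6667, τ₂ = 0.2439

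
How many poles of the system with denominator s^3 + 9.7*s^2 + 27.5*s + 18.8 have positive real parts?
s^3 + 9.7*s^2 + 27.5*s + 18.8 = (s + 1)(s + 4)(s + 4.7). Poles: -1, -4, -4.7. RHP poles (Re>0): 0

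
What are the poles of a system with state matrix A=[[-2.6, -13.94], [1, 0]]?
Eigenvalues solve det(λI - A) = 0.
Characteristic polynomial: λ^2 + 2.6*λ + 13.94 = 0.
Roots: -1.3 + 3.5j, -1.3 - 3.5j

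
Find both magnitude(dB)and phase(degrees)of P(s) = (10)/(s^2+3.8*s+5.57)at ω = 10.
Substitute s = j*10: P(j10) = -0.0911396 - 0.0366759j.
|P| = 20*log₁₀(sqrt(Re²+Im²)) = -20.15 dB.
∠P = atan2(Im, Re) = -158.08°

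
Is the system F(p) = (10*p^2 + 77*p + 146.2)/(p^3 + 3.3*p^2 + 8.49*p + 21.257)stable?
Denominator: p^3 + 3.3*p^2 + 8.49*p + 21.257 = (p + 2.9)(p^2 + 0.4*p + 7.33). Poles: -0.2 + 2.7j, -0.2 - 2.7j, -2.9. All Re(p)<0: Yes (stable)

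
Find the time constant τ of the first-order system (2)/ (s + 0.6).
First-order system: τ = -1/pole. Pole = -0.6. τ = -1/(-0.6) = 1.667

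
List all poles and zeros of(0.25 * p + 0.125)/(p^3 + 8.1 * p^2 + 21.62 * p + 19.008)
Set denominator = 0: p^3 + 8.1*p^2 + 21.62*p + 19.008 = (p + 3.2)(p + 2.2)(p + 2.7) = 0 → Poles: -2.2, -2.7, -3.2
Set numerator = 0: 0.25*p + 0.125 = 0 → Zeros: -0.5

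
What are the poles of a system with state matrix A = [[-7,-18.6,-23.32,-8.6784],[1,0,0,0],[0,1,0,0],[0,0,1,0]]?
Eigenvalues solve det(λI - A) = 0.
Characteristic polynomial: λ^4 + 7*λ^3 + 18.6*λ^2 + 23.32*λ + 8.6784 = 0.
Factor: (λ + 3.2)(λ + 0.6)(λ^2 + 3.2*λ + 4.52) = 0.
Roots: -0.6, -1.6 + 1.4j, -1.6 - 1.4j, -3.2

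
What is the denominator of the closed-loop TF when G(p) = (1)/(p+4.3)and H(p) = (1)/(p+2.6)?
Characteristic poly = G_den * H_den + G_num * H_num = (p^2 + 6.9*p + 11.18) + (1) = p^2 + 6.9*p + 12.18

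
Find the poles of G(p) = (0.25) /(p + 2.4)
Set denominator = 0: p + 2.4 = 0 → Poles: -2.4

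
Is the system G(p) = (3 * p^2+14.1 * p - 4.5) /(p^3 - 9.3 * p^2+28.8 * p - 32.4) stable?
Denominator: p^3 - 9.3*p^2 + 28.8*p - 32.4 = (p - 4.5)(p^2 - 4.8*p + 7.2). Poles: 2.4 + 1.2j, 2.4 - 1.2j, 4.5. All Re(p)<0: No (unstable)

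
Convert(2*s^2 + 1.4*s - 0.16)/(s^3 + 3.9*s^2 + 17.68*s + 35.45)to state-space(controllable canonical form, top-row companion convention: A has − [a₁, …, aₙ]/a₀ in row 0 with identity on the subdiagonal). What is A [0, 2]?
Reachable canonical form for den = s^3 + 3.9*s^2 + 17.68*s + 35.45: top row of A = -[a₁,a₂,...,aₙ]/a₀, ones on the subdiagonal, zeros elsewhere.
A = [[-3.9, -17.68, -35.45], [1, 0, 0], [0, 1, 0]].
A[0,2] = -35.45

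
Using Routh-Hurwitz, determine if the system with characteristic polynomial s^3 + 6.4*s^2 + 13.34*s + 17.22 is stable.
Routh array:
s^3: [1, 13.34]; s^2: [6.4, 17.22]; s^1: [10.6494]; s^0: [17.22]
First column: [1, 6.4, 10.6494, 17.22]. Sign changes = 0.
Yes, stable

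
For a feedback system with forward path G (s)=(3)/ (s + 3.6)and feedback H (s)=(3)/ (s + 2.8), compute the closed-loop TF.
Closed-loop T = G/(1+GH).
Numerator: G_num * H_den = 3*s + 8.4.
Denominator: G_den * H_den + G_num * H_num = (s^2 + 6.4*s + 10.08) + (9) = s^2 + 6.4*s + 19.08.
T(s) = (3*s + 8.4)/(s^2 + 6.4*s + 19.08)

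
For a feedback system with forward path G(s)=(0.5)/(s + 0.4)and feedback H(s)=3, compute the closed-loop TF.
Closed-loop T = G/(1+GH).
Numerator: G_num * H_den = 0.5.
Denominator: G_den * H_den + G_num * H_num = (s + 0.4) + (1.5) = s + 1.9.
T(s) = (0.5)/(s + 1.9)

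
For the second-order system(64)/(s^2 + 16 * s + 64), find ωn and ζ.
Standard form: ωn²/(s²+2ζωn·s+ωn²).
const=64=ωn² → ωn=8, s coeff=16=2ζωn → ζ=1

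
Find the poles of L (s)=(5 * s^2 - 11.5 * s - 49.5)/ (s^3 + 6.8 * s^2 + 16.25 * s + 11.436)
Set denominator = 0: s^3 + 6.8*s^2 + 16.25*s + 11.436 = (s + 1.2)(s^2 + 5.6*s + 9.53) = 0 → Poles: -1.2, -2.8 + 1.3j, -2.8 - 1.3j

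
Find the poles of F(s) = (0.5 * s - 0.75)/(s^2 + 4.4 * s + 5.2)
Set denominator = 0: s^2 + 4.4*s + 5.2 = 0 → Poles: -2.2 + 0.6j, -2.2 - 0.6j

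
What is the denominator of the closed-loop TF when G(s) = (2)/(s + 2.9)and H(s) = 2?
Characteristic poly = G_den * H_den + G_num * H_num = (s + 2.9) + (4) = s + 6.9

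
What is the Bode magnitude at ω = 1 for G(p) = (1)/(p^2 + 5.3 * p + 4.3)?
Substitute p = j*1: G(j1) = 0.0846588 - 0.135967j.
|G(j1)| = sqrt(Re² + Im²) = 0.1602.
20*log₁₀(0.1602) = -15.91 dB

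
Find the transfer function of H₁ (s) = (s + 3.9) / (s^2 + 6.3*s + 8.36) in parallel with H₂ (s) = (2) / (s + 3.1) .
Parallel: H = H₁ + H₂ = (n₁·d₂ + n₂·d₁)/(d₁·d₂).
n₁·d₂ = s^2 + 7*s + 12.09. n₂·d₁ = 2*s^2 + 12.6*s + 16.72. Sum = 3*s^2 + 19.6*s + 28.81. d₁·d₂ = s^3 + 9.4*s^2 + 27.89*s + 25.916.
H(s) = (3*s^2 + 19.6*s + 28.81)/(s^3 + 9.4*s^2 + 27.89*s + 25.916)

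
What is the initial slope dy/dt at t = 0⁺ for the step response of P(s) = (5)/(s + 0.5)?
IVT: y'(0⁺) = lim_{s→∞} s²·Y(s) = lim_{s→∞} s·P(s).
deg(num) = 0, deg(den) = 1, relative degree = 1, so s·P(s) → (leading num)/(leading den) = 5/1 = 5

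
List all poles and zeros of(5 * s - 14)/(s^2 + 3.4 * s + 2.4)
Set denominator = 0: s^2 + 3.4*s + 2.4 = (s + 1)(s + 2.4) = 0 → Poles: -1, -2.4
Set numerator = 0: 5*s - 14 = 0 → Zeros: 2.8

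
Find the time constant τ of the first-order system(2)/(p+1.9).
First-order system: τ = -1/pole. Pole = -1.9. τ = -1/(-1.9) = 0.5263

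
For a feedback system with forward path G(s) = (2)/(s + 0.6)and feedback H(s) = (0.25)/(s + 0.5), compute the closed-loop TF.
Closed-loop T = G/(1+GH).
Numerator: G_num * H_den = 2*s + 1.
Denominator: G_den * H_den + G_num * H_num = (s^2 + 1.1*s + 0.3) + (0.5) = s^2 + 1.1*s + 0.8.
T(s) = (2*s + 1)/(s^2 + 1.1*s + 0.8)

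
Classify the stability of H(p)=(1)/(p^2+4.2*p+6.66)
Denominator: p^2 + 4.2*p + 6.66. Poles: -2.1 + 1.5j, -2.1 - 1.5j. Stable (all poles in LHP)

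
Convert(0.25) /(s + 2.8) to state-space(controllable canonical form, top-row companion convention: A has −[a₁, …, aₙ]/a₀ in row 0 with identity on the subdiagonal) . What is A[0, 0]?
Reachable canonical form for den = s + 2.8: top row of A = -[a₁,a₂,...,aₙ]/a₀, ones on the subdiagonal, zeros elsewhere.
A = [[-2.8]].
A[0,0] = -2.8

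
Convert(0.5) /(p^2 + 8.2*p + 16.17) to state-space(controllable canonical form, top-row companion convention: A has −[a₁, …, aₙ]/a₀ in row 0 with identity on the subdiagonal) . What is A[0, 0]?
Reachable canonical form for den = p^2 + 8.2*p + 16.17: top row of A = -[a₁,a₂,...,aₙ]/a₀, ones on the subdiagonal, zeros elsewhere.
A = [[-8.2, -16.17], [1, 0]].
A[0,0] = -8.2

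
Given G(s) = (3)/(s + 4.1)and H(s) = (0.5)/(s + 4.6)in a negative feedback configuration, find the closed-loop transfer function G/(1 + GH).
Closed-loop T = G/(1+GH).
Numerator: G_num * H_den = 3*s + 13.8.
Denominator: G_den * H_den + G_num * H_num = (s^2 + 8.7*s + 18.86) + (1.5) = s^2 + 8.7*s + 20.36.
T(s) = (3*s + 13.8)/(s^2 + 8.7*s + 20.36)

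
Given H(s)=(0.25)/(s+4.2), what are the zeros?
Numerator is a nonzero constant (0.25) → Zeros: none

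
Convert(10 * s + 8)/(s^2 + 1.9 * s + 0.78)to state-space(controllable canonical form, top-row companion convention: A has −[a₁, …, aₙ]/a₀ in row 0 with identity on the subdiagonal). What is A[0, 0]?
Reachable canonical form for den = s^2 + 1.9*s + 0.78: top row of A = -[a₁,a₂,...,aₙ]/a₀, ones on the subdiagonal, zeros elsewhere.
A = [[-1.9, -0.78], [1, 0]].
A[0,0] = -1.9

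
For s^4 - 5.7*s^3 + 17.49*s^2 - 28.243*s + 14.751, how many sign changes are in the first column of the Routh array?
Routh array:
s^4: [1, 17.49, 14.751]; s^3: [-5.7, -28.243]; s^2: [12.5351, 14.751]; s^1: [-21.5354]; s^0: [14.751]
First column: [1, -5.7, 12.5351, -21.5354, 14.751]. Sign changes = 4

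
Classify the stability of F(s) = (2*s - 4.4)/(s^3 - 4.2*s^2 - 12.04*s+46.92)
Denominator: s^3 - 4.2*s^2 - 12.04*s + 46.92 = (s - 3)(s - 4.6)(s + 3.4). Poles: -3.4, 3, 4.6. Unstable (2 pole(s) in RHP)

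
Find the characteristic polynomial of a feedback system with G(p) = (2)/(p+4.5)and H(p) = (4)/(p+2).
Characteristic poly = G_den * H_den + G_num * H_num = (p^2 + 6.5*p + 9) + (8) = p^2 + 6.5*p + 17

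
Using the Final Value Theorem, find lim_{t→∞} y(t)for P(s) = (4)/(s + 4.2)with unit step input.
FVT: lim_{t→∞} y(t) = lim_{s→0} s*Y(s) where Y(s) = P(s)/s.
= lim_{s→0} P(s) = P(0) = num(0)/den(0) = 4/4.2 = 0.9524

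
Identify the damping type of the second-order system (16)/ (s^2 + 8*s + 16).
Standard form: ωn²/(s²+2ζωn·s+ωn²) gives ωn=4, ζ=1.
Critically damped (ζ = 1)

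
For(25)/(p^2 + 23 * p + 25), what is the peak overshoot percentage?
Standard form: ωn²/(p²+2ζωn·p+ωn²) → ωn = 5, ζ = 2.3.
ζ ≥ 1, so the response is non-oscillatory: peak overshoot = 0%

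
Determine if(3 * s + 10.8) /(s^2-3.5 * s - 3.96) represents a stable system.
Denominator: s^2 - 3.5*s - 3.96 = (s - 4.4)(s + 0.9). Poles: -0.9, 4.4. All Re(p)<0: No (unstable)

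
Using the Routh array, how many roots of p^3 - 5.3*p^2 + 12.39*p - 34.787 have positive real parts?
Routh array:
p^3: [1, 12.39]; p^2: [-5.3, -34.787]; p^1: [5.82642]; p^0: [-34.787]
First column: [1, -5.3, 5.82642, -34.787]. Sign changes = RHP roots = 3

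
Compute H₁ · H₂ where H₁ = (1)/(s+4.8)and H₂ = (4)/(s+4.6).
Series: H = H₁ · H₂ = (n₁·n₂)/(d₁·d₂).
Num: n₁·n₂ = 4. Den: d₁·d₂ = s^2 + 9.4*s + 22.08.
H(s) = (4)/(s^2 + 9.4*s + 22.08)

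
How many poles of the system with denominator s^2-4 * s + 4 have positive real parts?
s^2 - 4*s + 4 = (s - 2)(s - 2). Poles: 2, 2. RHP poles (Re>0): 2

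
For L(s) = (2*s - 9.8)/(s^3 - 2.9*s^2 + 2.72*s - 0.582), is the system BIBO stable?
Denominator: s^3 - 2.9*s^2 + 2.72*s - 0.582 = (s - 0.3)(s^2 - 2.6*s + 1.94). Poles: 0.3, 1.3 + 0.5j, 1.3 - 0.5j. All Re(p)<0: No (unstable)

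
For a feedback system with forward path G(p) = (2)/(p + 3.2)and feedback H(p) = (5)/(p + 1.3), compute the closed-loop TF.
Closed-loop T = G/(1+GH).
Numerator: G_num * H_den = 2*p + 2.6.
Denominator: G_den * H_den + G_num * H_num = (p^2 + 4.5*p + 4.16) + (10) = p^2 + 4.5*p + 14.16.
T(p) = (2*p + 2.6)/(p^2 + 4.5*p + 14.16)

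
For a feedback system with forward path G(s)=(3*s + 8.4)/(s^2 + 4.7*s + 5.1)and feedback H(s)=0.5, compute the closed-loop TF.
Closed-loop T = G/(1+GH).
Numerator: G_num * H_den = 3*s + 8.4.
Denominator: G_den * H_den + G_num * H_num = (s^2 + 4.7*s + 5.1) + (1.5*s + 4.2) = s^2 + 6.2*s + 9.3.
T(s) = (3*s + 8.4)/(s^2 + 6.2*s + 9.3)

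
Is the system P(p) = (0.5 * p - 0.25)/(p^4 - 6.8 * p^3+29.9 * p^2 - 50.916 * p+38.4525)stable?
Denominator: p^4 - 6.8*p^3 + 29.9*p^2 - 50.916*p + 38.4525 = (p^2 - 2.4*p + 2.25)(p^2 - 4.4*p + 17.09). Poles: 1.2 + 0.9j, 1.2 - 0.9j, 2.2 + 3.5j, 2.2 - 3.5j. All Re(p)<0: No (unstable)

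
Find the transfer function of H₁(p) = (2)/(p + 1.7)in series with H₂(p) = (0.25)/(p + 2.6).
Series: H = H₁ · H₂ = (n₁·n₂)/(d₁·d₂).
Num: n₁·n₂ = 0.5. Den: d₁·d₂ = p^2 + 4.3*p + 4.42.
H(p) = (0.5)/(p^2 + 4.3*p + 4.42)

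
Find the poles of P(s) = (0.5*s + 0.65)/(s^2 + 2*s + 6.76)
Set denominator = 0: s^2 + 2*s + 6.76 = 0 → Poles: -1 + 2.4j, -1 - 2.4j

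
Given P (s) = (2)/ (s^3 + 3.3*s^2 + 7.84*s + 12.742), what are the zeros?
Numerator is a nonzero constant (2) → Zeros: none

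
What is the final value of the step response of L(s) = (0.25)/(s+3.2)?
FVT: lim_{t→∞} y(t) = lim_{s→0} s*Y(s) where Y(s) = L(s)/s.
= lim_{s→0} L(s) = L(0) = num(0)/den(0) = 0.25/3.2 = 0.07812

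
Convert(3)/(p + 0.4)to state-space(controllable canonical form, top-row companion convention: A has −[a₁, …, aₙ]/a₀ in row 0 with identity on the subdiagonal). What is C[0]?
Reachable canonical form: C = numerator coefficients (right-aligned, zero-padded to length n).
num = 3, C = [[3]].
C[0] = 3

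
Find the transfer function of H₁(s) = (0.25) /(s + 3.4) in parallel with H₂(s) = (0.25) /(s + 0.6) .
Parallel: H = H₁ + H₂ = (n₁·d₂ + n₂·d₁)/(d₁·d₂).
n₁·d₂ = 0.25*s + 0.15. n₂·d₁ = 0.25*s + 0.85. Sum = 0.5*s + 1. d₁·d₂ = s^2 + 4*s + 2.04.
H(s) = (0.5*s + 1)/(s^2 + 4*s + 2.04)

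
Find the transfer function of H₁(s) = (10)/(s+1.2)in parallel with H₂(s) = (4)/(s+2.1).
Parallel: H = H₁ + H₂ = (n₁·d₂ + n₂·d₁)/(d₁·d₂).
n₁·d₂ = 10*s + 21. n₂·d₁ = 4*s + 4.8. Sum = 14*s + 25.8. d₁·d₂ = s^2 + 3.3*s + 2.52.
H(s) = (14*s + 25.8)/(s^2 + 3.3*s + 2.52)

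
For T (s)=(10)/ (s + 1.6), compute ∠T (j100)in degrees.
Substitute s = j*100: T(j100) = 0.00159959 - 0.0999744j.
∠T(j100) = atan2(Im, Re) = atan2(-0.0999744, 0.00159959) = -89.08°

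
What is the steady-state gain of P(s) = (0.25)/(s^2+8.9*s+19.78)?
DC gain = P(0) = num(0)/den(0) = 0.25/19.78 = 0.01264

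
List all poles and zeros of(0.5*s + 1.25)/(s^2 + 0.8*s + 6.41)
Set denominator = 0: s^2 + 0.8*s + 6.41 = 0 → Poles: -0.4 + 2.5j, -0.4 - 2.5j
Set numerator = 0: 0.5*s + 1.25 = 0 → Zeros: -2.5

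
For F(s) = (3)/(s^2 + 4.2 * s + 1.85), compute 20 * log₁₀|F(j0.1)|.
Substitute s = j*0.1: F(j0.1) = 1.54969 - 0.353734j.
|F(j0.1)| = sqrt(Re² + Im²) = 1.59.
20*log₁₀(1.59) = 4.03 dB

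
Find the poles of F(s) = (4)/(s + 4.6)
Set denominator = 0: s + 4.6 = 0 → Poles: -4.6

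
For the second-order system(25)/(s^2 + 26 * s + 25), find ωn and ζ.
Standard form: ωn²/(s²+2ζωn·s+ωn²).
const=25=ωn² → ωn=5, s coeff=26=2ζωn → ζ=2.6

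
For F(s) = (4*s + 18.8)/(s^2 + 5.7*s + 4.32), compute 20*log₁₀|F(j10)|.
Substitute s = j*10: F(j10) = 0.0387963 - 0.394948j.
|F(j10)| = sqrt(Re² + Im²) = 0.3968.
20*log₁₀(0.3968) = -8.03 dB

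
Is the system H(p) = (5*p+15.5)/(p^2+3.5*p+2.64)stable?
Denominator: p^2 + 3.5*p + 2.64 = (p + 1.1)(p + 2.4). Poles: -1.1, -2.4. All Re(p)<0: Yes (stable)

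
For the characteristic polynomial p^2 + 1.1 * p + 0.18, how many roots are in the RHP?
p^2 + 1.1*p + 0.18 = (p + 0.2)(p + 0.9). Poles: -0.2, -0.9. RHP poles (Re>0): 0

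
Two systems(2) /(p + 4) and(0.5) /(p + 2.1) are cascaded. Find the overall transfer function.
Series: H = H₁ · H₂ = (n₁·n₂)/(d₁·d₂).
Num: n₁·n₂ = 1. Den: d₁·d₂ = p^2 + 6.1*p + 8.4.
H(p) = (1)/(p^2 + 6.1*p + 8.4)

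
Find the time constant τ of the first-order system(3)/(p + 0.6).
First-order system: τ = -1/pole. Pole = -0.6. τ = -1/(-0.6) = 1.667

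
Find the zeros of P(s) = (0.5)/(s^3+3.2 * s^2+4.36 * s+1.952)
Numerator is a nonzero constant (0.5) → Zeros: none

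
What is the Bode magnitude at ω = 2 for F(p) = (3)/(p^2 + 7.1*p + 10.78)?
Substitute p = j*2: F(j2) = 0.0821458 - 0.172046j.
|F(j2)| = sqrt(Re² + Im²) = 0.1907.
20*log₁₀(0.1907) = -14.40 dB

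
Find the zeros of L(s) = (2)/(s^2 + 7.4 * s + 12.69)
Numerator is a nonzero constant (2) → Zeros: none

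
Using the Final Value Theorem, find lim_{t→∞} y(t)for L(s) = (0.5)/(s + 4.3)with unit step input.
FVT: lim_{t→∞} y(t) = lim_{s→0} s*Y(s) where Y(s) = L(s)/s.
= lim_{s→0} L(s) = L(0) = num(0)/den(0) = 0.5/4.3 = 0.1163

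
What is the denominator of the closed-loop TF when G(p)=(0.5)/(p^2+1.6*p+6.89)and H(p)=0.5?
Characteristic poly = G_den * H_den + G_num * H_num = (p^2 + 1.6*p + 6.89) + (0.25) = p^2 + 1.6*p + 7.14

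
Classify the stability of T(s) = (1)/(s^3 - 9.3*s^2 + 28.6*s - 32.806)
Denominator: s^3 - 9.3*s^2 + 28.6*s - 32.806 = (s - 4.7)(s^2 - 4.6*s + 6.98). Poles: 2.3 + 1.3j, 2.3 - 1.3j, 4.7. Unstable (3 pole(s) in RHP)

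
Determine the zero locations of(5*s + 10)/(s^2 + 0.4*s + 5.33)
Set numerator = 0: 5*s + 10 = 0 → Zeros: -2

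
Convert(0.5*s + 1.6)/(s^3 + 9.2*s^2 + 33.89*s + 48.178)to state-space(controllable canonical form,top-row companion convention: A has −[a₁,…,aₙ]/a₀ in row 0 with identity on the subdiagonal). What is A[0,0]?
Reachable canonical form for den = s^3 + 9.2*s^2 + 33.89*s + 48.178: top row of A = -[a₁,a₂,...,aₙ]/a₀, ones on the subdiagonal, zeros elsewhere.
A = [[-9.2, -33.89, -48.178], [1, 0, 0], [0, 1, 0]].
A[0,0] = -9.2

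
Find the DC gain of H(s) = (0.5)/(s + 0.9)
DC gain = H(0) = num(0)/den(0) = 0.5/0.9 = 0.5556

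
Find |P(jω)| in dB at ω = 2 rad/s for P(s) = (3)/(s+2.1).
Substitute s = j*2: P(j2) = 0.749108 - 0.713436j.
|P(j2)| = sqrt(Re² + Im²) = 1.034.
20*log₁₀(1.034) = 0.29 dB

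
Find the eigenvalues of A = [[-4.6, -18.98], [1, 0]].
Eigenvalues solve det(λI - A) = 0.
Characteristic polynomial: λ^2 + 4.6*λ + 18.98 = 0.
Roots: -2.3 + 3.7j, -2.3 - 3.7j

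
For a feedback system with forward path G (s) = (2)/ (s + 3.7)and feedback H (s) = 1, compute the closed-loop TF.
Closed-loop T = G/(1+GH).
Numerator: G_num * H_den = 2.
Denominator: G_den * H_den + G_num * H_num = (s + 3.7) + (2) = s + 5.7.
T(s) = (2)/(s + 5.7)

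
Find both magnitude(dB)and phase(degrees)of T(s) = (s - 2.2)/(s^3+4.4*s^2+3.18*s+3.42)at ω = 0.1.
Substitute s = j*0.1: T(j0.1) = -0.643206 + 0.0900167j.
|T| = 20*log₁₀(sqrt(Re²+Im²)) = -3.75 dB.
∠T = atan2(Im, Re) = 172.03°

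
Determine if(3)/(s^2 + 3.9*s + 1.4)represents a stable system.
Denominator: s^2 + 3.9*s + 1.4 = (s + 0.4)(s + 3.5). Poles: -0.4, -3.5. All Re(p)<0: Yes (stable)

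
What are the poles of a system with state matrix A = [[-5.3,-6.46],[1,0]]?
Eigenvalues solve det(λI - A) = 0.
Characteristic polynomial: λ^2 + 5.3*λ + 6.46 = 0.
Factor: (λ + 1.9)(λ + 3.4) = 0.
Roots: -1.9, -3.4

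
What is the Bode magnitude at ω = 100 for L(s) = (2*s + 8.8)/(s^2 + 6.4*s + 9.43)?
Substitute s = j*100: L(j100) = 0.000399946 - 0.0199933j.
|L(j100)| = sqrt(Re² + Im²) = 0.02.
20*log₁₀(0.02) = -33.98 dB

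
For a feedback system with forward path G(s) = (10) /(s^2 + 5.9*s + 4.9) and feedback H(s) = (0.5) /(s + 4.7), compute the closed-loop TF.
Closed-loop T = G/(1+GH).
Numerator: G_num * H_den = 10*s + 47.
Denominator: G_den * H_den + G_num * H_num = (s^3 + 10.6*s^2 + 32.63*s + 23.03) + (5) = s^3 + 10.6*s^2 + 32.63*s + 28.03.
T(s) = (10*s + 47)/(s^3 + 10.6*s^2 + 32.63*s + 28.03)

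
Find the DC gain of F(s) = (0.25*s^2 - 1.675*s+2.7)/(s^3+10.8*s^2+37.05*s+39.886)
DC gain = F(0) = num(0)/den(0) = 2.7/39.886 = 0.06769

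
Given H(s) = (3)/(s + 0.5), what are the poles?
Set denominator = 0: s + 0.5 = 0 → Poles: -0.5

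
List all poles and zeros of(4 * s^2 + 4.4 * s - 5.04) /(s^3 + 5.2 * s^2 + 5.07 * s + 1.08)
Set denominator = 0: s^3 + 5.2*s^2 + 5.07*s + 1.08 = (s + 0.9)(s + 4)(s + 0.3) = 0 → Poles: -0.3, -0.9, -4
Set numerator = 0: 4*s^2 + 4.4*s - 5.04 = 4*(s + 1.8)(s - 0.7) = 0 → Zeros: -1.8, 0.7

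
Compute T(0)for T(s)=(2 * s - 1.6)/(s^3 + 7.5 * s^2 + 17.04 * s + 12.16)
DC gain = T(0) = num(0)/den(0) = -1.6/12.16 = -0.1316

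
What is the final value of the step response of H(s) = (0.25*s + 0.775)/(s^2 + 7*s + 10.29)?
FVT: lim_{t→∞} y(t) = lim_{s→0} s*Y(s) where Y(s) = H(s)/s.
= lim_{s→0} H(s) = H(0) = num(0)/den(0) = 0.775/10.29 = 0.07532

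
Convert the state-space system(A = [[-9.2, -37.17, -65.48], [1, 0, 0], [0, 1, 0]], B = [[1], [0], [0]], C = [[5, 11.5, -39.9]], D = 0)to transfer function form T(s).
T(s) = C(sI - A)⁻¹B + D.
Characteristic polynomial det(sI - A) = s^3 + 9.2*s^2 + 37.17*s + 65.48.
Numerator from C·adj(sI-A)·B + D·det(sI-A) = 5*s^2 + 11.5*s - 39.9.
T(s) = (5*s^2 + 11.5*s - 39.9)/(s^3 + 9.2*s^2 + 37.17*s + 65.48)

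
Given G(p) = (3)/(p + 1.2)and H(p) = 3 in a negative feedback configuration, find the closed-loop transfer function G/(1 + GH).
Closed-loop T = G/(1+GH).
Numerator: G_num * H_den = 3.
Denominator: G_den * H_den + G_num * H_num = (p + 1.2) + (9) = p + 10.2.
T(p) = (3)/(p + 10.2)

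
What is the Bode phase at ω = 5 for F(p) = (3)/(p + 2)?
Substitute p = j*5: F(j5) = 0.206897 - 0.517241j.
∠F(j5) = atan2(Im, Re) = atan2(-0.517241, 0.206897) = -68.20°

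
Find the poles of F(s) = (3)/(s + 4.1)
Set denominator = 0: s + 4.1 = 0 → Poles: -4.1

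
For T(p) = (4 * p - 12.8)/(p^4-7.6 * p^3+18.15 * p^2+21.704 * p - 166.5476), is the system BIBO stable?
Denominator: p^4 - 7.6*p^3 + 18.15*p^2 + 21.704*p - 166.5476 = (p - 4.3)(p + 2.3)(p^2 - 5.6*p + 16.84). Poles: -2.3, 2.8 + 3j, 2.8 - 3j, 4.3. All Re(p)<0: No (unstable)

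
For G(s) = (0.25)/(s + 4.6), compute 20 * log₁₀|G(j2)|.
Substitute s = j*2: G(j2) = 0.0457075 - 0.0198728j.
|G(j2)| = sqrt(Re² + Im²) = 0.04984.
20*log₁₀(0.04984) = -26.05 dB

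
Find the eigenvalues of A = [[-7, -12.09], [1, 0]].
Eigenvalues solve det(λI - A) = 0.
Characteristic polynomial: λ^2 + 7*λ + 12.09 = 0.
Factor: (λ + 3.9)(λ + 3.1) = 0.
Roots: -3.1, -3.9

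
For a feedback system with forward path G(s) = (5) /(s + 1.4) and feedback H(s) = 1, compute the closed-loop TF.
Closed-loop T = G/(1+GH).
Numerator: G_num * H_den = 5.
Denominator: G_den * H_den + G_num * H_num = (s + 1.4) + (5) = s + 6.4.
T(s) = (5)/(s + 6.4)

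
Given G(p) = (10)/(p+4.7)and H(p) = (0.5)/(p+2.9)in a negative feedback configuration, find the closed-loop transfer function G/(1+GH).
Closed-loop T = G/(1+GH).
Numerator: G_num * H_den = 10*p + 29.
Denominator: G_den * H_den + G_num * H_num = (p^2 + 7.6*p + 13.63) + (5) = p^2 + 7.6*p + 18.63.
T(p) = (10*p + 29)/(p^2 + 7.6*p + 18.63)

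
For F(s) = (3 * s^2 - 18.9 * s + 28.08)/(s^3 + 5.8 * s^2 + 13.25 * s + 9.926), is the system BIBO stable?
Denominator: s^3 + 5.8*s^2 + 13.25*s + 9.926 = (s + 1.4)(s^2 + 4.4*s + 7.09). Poles: -1.4, -2.2 + 1.5j, -2.2 - 1.5j. All Re(p)<0: Yes (stable)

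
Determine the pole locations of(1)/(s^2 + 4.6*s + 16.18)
Set denominator = 0: s^2 + 4.6*s + 16.18 = 0 → Poles: -2.3 + 3.3j, -2.3 - 3.3j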